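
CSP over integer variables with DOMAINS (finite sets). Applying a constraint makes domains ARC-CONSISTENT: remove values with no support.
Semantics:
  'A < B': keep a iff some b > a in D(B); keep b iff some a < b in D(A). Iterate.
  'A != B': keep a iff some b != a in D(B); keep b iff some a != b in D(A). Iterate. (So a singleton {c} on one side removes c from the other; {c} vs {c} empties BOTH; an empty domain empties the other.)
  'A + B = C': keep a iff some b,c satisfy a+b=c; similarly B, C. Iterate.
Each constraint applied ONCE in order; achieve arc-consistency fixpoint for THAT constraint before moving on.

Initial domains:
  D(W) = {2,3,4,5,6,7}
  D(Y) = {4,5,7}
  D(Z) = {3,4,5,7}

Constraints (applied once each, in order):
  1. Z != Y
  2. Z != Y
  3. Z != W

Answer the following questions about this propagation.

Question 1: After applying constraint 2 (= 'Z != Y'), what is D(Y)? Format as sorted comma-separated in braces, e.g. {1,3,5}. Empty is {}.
Answer: {4,5,7}

Derivation:
Constraint 1 (Z != Y) on D(Z)={3,4,5,7} D(Y)={4,5,7}: no change
Constraint 2 (Z != Y) on D(Z)={3,4,5,7} D(Y)={4,5,7}: no change
So after constraint 2: D(Y) = {4,5,7}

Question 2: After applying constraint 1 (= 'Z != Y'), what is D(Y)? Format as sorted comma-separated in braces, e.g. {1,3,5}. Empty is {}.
Constraint 1 (Z != Y) on D(Z)={3,4,5,7} D(Y)={4,5,7}: no change
So after constraint 1: D(Y) = {4,5,7}

Answer: {4,5,7}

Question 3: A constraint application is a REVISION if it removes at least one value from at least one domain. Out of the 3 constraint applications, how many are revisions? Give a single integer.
Answer: 0

Derivation:
Constraint 1 (Z != Y) on D(Z)={3,4,5,7} D(Y)={4,5,7}: no change => not a revision
Constraint 2 (Z != Y) on D(Z)={3,4,5,7} D(Y)={4,5,7}: no change => not a revision
Constraint 3 (Z != W) on D(Z)={3,4,5,7} D(W)={2,3,4,5,6,7}: no change => not a revision
Total revisions = 0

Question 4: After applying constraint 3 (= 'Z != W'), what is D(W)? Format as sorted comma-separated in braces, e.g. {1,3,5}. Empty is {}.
Answer: {2,3,4,5,6,7}

Derivation:
Constraint 1 (Z != Y) on D(Z)={3,4,5,7} D(Y)={4,5,7}: no change
Constraint 2 (Z != Y) on D(Z)={3,4,5,7} D(Y)={4,5,7}: no change
Constraint 3 (Z != W) on D(Z)={3,4,5,7} D(W)={2,3,4,5,6,7}: no change
So after constraint 3: D(W) = {2,3,4,5,6,7}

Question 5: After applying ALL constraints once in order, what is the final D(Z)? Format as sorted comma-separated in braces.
Constraint 1 (Z != Y) on D(Z)={3,4,5,7} D(Y)={4,5,7}: no change
Constraint 2 (Z != Y) on D(Z)={3,4,5,7} D(Y)={4,5,7}: no change
Constraint 3 (Z != W) on D(Z)={3,4,5,7} D(W)={2,3,4,5,6,7}: no change
So after all 3 constraints: D(Z) = {3,4,5,7}

Answer: {3,4,5,7}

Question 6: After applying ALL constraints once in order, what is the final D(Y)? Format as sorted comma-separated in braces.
Constraint 1 (Z != Y) on D(Z)={3,4,5,7} D(Y)={4,5,7}: no change
Constraint 2 (Z != Y) on D(Z)={3,4,5,7} D(Y)={4,5,7}: no change
Constraint 3 (Z != W) on D(Z)={3,4,5,7} D(W)={2,3,4,5,6,7}: no change
So after all 3 constraints: D(Y) = {4,5,7}

Answer: {4,5,7}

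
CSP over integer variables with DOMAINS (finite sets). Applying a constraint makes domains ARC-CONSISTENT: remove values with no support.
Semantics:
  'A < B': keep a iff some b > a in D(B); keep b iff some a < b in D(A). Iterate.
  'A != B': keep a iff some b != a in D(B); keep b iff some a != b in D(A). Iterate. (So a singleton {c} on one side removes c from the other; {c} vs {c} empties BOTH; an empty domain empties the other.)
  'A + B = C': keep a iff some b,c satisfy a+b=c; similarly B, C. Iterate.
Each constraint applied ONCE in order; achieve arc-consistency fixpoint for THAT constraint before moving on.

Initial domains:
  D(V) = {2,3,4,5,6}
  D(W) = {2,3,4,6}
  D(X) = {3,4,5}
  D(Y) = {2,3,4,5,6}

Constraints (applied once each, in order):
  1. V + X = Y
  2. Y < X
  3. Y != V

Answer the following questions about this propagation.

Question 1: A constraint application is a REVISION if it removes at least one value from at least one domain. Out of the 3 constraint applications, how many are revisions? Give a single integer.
Answer: 3

Derivation:
Constraint 1 (V + X = Y) on D(V)={2,3,4,5,6} D(X)={3,4,5} D(Y)={2,3,4,5,6}: V {2,3,4,5,6}->{2,3}; X {3,4,5}->{3,4}; Y {2,3,4,5,6}->{5,6} => REVISION
Constraint 2 (Y < X) on D(Y)={5,6} D(X)={3,4}: Y {5,6}->{}; X {3,4}->{} => REVISION
Constraint 3 (Y != V) on D(Y)={} D(V)={2,3}: V {2,3}->{} => REVISION
Total revisions = 3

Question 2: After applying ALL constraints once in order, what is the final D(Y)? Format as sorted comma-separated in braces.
Constraint 1 (V + X = Y) on D(V)={2,3,4,5,6} D(X)={3,4,5} D(Y)={2,3,4,5,6}: V {2,3,4,5,6}->{2,3}; X {3,4,5}->{3,4}; Y {2,3,4,5,6}->{5,6}
Constraint 2 (Y < X) on D(Y)={5,6} D(X)={3,4}: Y {5,6}->{}; X {3,4}->{}
Constraint 3 (Y != V) on D(Y)={} D(V)={2,3}: V {2,3}->{}
So after all 3 constraints: D(Y) = {}

Answer: {}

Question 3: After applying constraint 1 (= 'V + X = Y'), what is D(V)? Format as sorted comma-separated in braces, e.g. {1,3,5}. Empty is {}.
Constraint 1 (V + X = Y) on D(V)={2,3,4,5,6} D(X)={3,4,5} D(Y)={2,3,4,5,6}: V {2,3,4,5,6}->{2,3}; X {3,4,5}->{3,4}; Y {2,3,4,5,6}->{5,6}
So after constraint 1: D(V) = {2,3}

Answer: {2,3}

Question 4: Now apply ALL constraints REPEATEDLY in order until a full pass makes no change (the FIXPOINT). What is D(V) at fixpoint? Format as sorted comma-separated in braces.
Answer: {}

Derivation:
pass 0 (initial): D(V)={2,3,4,5,6}
pass 1: V {2,3,4,5,6}->{}; X {3,4,5}->{}; Y {2,3,4,5,6}->{}
pass 2: no change
Fixpoint after 2 passes: D(V) = {}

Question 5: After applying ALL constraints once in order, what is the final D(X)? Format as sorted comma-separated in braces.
Answer: {}

Derivation:
Constraint 1 (V + X = Y) on D(V)={2,3,4,5,6} D(X)={3,4,5} D(Y)={2,3,4,5,6}: V {2,3,4,5,6}->{2,3}; X {3,4,5}->{3,4}; Y {2,3,4,5,6}->{5,6}
Constraint 2 (Y < X) on D(Y)={5,6} D(X)={3,4}: Y {5,6}->{}; X {3,4}->{}
Constraint 3 (Y != V) on D(Y)={} D(V)={2,3}: V {2,3}->{}
So after all 3 constraints: D(X) = {}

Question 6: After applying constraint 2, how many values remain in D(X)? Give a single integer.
Answer: 0

Derivation:
Constraint 1 (V + X = Y) on D(V)={2,3,4,5,6} D(X)={3,4,5} D(Y)={2,3,4,5,6}: V {2,3,4,5,6}->{2,3}; X {3,4,5}->{3,4}; Y {2,3,4,5,6}->{5,6}
Constraint 2 (Y < X) on D(Y)={5,6} D(X)={3,4}: Y {5,6}->{}; X {3,4}->{}
So after constraint 2: D(X)={}, size = 0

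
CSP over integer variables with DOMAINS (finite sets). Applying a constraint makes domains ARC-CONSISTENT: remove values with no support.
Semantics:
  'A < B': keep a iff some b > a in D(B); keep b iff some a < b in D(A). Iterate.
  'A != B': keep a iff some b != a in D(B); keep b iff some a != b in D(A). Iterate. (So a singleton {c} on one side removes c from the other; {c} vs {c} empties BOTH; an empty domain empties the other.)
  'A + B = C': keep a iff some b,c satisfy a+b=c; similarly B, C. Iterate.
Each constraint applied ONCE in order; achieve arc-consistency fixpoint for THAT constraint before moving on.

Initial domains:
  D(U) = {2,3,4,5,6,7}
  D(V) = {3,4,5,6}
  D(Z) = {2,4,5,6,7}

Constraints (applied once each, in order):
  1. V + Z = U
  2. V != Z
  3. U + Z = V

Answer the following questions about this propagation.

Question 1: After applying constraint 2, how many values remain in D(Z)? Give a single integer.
Answer: 2

Derivation:
Constraint 1 (V + Z = U) on D(V)={3,4,5,6} D(Z)={2,4,5,6,7} D(U)={2,3,4,5,6,7}: V {3,4,5,6}->{3,4,5}; Z {2,4,5,6,7}->{2,4}; U {2,3,4,5,6,7}->{5,6,7}
Constraint 2 (V != Z) on D(V)={3,4,5} D(Z)={2,4}: no change
So after constraint 2: D(Z)={2,4}, size = 2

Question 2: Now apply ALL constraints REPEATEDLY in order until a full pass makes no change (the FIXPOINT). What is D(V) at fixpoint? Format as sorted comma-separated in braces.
Answer: {}

Derivation:
pass 0 (initial): D(V)={3,4,5,6}
pass 1: U {2,3,4,5,6,7}->{}; V {3,4,5,6}->{}; Z {2,4,5,6,7}->{}
pass 2: no change
Fixpoint after 2 passes: D(V) = {}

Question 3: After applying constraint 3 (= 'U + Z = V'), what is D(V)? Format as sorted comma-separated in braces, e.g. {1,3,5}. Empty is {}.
Constraint 1 (V + Z = U) on D(V)={3,4,5,6} D(Z)={2,4,5,6,7} D(U)={2,3,4,5,6,7}: V {3,4,5,6}->{3,4,5}; Z {2,4,5,6,7}->{2,4}; U {2,3,4,5,6,7}->{5,6,7}
Constraint 2 (V != Z) on D(V)={3,4,5} D(Z)={2,4}: no change
Constraint 3 (U + Z = V) on D(U)={5,6,7} D(Z)={2,4} D(V)={3,4,5}: U {5,6,7}->{}; Z {2,4}->{}; V {3,4,5}->{}
So after constraint 3: D(V) = {}

Answer: {}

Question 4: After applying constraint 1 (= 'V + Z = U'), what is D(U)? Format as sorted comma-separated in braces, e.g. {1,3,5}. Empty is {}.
Constraint 1 (V + Z = U) on D(V)={3,4,5,6} D(Z)={2,4,5,6,7} D(U)={2,3,4,5,6,7}: V {3,4,5,6}->{3,4,5}; Z {2,4,5,6,7}->{2,4}; U {2,3,4,5,6,7}->{5,6,7}
So after constraint 1: D(U) = {5,6,7}

Answer: {5,6,7}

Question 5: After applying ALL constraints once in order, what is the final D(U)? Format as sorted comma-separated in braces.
Constraint 1 (V + Z = U) on D(V)={3,4,5,6} D(Z)={2,4,5,6,7} D(U)={2,3,4,5,6,7}: V {3,4,5,6}->{3,4,5}; Z {2,4,5,6,7}->{2,4}; U {2,3,4,5,6,7}->{5,6,7}
Constraint 2 (V != Z) on D(V)={3,4,5} D(Z)={2,4}: no change
Constraint 3 (U + Z = V) on D(U)={5,6,7} D(Z)={2,4} D(V)={3,4,5}: U {5,6,7}->{}; Z {2,4}->{}; V {3,4,5}->{}
So after all 3 constraints: D(U) = {}

Answer: {}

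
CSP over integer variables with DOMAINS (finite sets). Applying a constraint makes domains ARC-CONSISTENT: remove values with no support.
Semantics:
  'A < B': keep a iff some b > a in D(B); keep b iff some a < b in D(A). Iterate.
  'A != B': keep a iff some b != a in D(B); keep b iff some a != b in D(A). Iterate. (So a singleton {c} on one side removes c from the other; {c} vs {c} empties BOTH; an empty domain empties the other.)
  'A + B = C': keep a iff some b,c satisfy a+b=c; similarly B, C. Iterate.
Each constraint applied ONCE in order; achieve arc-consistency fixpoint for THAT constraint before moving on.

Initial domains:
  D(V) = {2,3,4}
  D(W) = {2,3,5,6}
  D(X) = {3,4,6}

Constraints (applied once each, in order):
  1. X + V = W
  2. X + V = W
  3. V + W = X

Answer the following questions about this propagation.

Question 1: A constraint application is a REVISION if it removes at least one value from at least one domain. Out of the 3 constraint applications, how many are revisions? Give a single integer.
Constraint 1 (X + V = W) on D(X)={3,4,6} D(V)={2,3,4} D(W)={2,3,5,6}: X {3,4,6}->{3,4}; V {2,3,4}->{2,3}; W {2,3,5,6}->{5,6} => REVISION
Constraint 2 (X + V = W) on D(X)={3,4} D(V)={2,3} D(W)={5,6}: no change => not a revision
Constraint 3 (V + W = X) on D(V)={2,3} D(W)={5,6} D(X)={3,4}: V {2,3}->{}; W {5,6}->{}; X {3,4}->{} => REVISION
Total revisions = 2

Answer: 2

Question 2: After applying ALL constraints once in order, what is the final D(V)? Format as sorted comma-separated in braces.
Answer: {}

Derivation:
Constraint 1 (X + V = W) on D(X)={3,4,6} D(V)={2,3,4} D(W)={2,3,5,6}: X {3,4,6}->{3,4}; V {2,3,4}->{2,3}; W {2,3,5,6}->{5,6}
Constraint 2 (X + V = W) on D(X)={3,4} D(V)={2,3} D(W)={5,6}: no change
Constraint 3 (V + W = X) on D(V)={2,3} D(W)={5,6} D(X)={3,4}: V {2,3}->{}; W {5,6}->{}; X {3,4}->{}
So after all 3 constraints: D(V) = {}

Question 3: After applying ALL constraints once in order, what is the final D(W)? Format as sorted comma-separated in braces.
Answer: {}

Derivation:
Constraint 1 (X + V = W) on D(X)={3,4,6} D(V)={2,3,4} D(W)={2,3,5,6}: X {3,4,6}->{3,4}; V {2,3,4}->{2,3}; W {2,3,5,6}->{5,6}
Constraint 2 (X + V = W) on D(X)={3,4} D(V)={2,3} D(W)={5,6}: no change
Constraint 3 (V + W = X) on D(V)={2,3} D(W)={5,6} D(X)={3,4}: V {2,3}->{}; W {5,6}->{}; X {3,4}->{}
So after all 3 constraints: D(W) = {}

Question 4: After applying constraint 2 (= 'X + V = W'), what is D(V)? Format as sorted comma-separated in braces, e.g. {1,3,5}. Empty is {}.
Answer: {2,3}

Derivation:
Constraint 1 (X + V = W) on D(X)={3,4,6} D(V)={2,3,4} D(W)={2,3,5,6}: X {3,4,6}->{3,4}; V {2,3,4}->{2,3}; W {2,3,5,6}->{5,6}
Constraint 2 (X + V = W) on D(X)={3,4} D(V)={2,3} D(W)={5,6}: no change
So after constraint 2: D(V) = {2,3}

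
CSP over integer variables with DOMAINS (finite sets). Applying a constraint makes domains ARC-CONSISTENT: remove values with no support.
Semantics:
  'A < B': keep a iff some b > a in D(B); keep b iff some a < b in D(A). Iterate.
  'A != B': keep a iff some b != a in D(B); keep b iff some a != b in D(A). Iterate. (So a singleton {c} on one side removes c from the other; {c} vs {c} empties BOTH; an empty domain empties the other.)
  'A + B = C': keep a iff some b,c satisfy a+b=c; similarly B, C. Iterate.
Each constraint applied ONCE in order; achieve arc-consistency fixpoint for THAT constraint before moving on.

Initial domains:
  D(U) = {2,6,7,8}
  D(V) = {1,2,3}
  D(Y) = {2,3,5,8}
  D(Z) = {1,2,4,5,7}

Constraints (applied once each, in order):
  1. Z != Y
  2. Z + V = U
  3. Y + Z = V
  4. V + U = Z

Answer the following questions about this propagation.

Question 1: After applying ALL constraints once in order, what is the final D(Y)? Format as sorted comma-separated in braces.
Answer: {2}

Derivation:
Constraint 1 (Z != Y) on D(Z)={1,2,4,5,7} D(Y)={2,3,5,8}: no change
Constraint 2 (Z + V = U) on D(Z)={1,2,4,5,7} D(V)={1,2,3} D(U)={2,6,7,8}: Z {1,2,4,5,7}->{1,4,5,7}
Constraint 3 (Y + Z = V) on D(Y)={2,3,5,8} D(Z)={1,4,5,7} D(V)={1,2,3}: Y {2,3,5,8}->{2}; Z {1,4,5,7}->{1}; V {1,2,3}->{3}
Constraint 4 (V + U = Z) on D(V)={3} D(U)={2,6,7,8} D(Z)={1}: V {3}->{}; U {2,6,7,8}->{}; Z {1}->{}
So after all 4 constraints: D(Y) = {2}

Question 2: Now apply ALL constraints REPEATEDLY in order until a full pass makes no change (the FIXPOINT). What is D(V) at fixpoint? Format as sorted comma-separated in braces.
pass 0 (initial): D(V)={1,2,3}
pass 1: U {2,6,7,8}->{}; V {1,2,3}->{}; Y {2,3,5,8}->{2}; Z {1,2,4,5,7}->{}
pass 2: Y {2}->{}
pass 3: no change
Fixpoint after 3 passes: D(V) = {}

Answer: {}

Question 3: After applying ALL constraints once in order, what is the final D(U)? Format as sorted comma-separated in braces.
Answer: {}

Derivation:
Constraint 1 (Z != Y) on D(Z)={1,2,4,5,7} D(Y)={2,3,5,8}: no change
Constraint 2 (Z + V = U) on D(Z)={1,2,4,5,7} D(V)={1,2,3} D(U)={2,6,7,8}: Z {1,2,4,5,7}->{1,4,5,7}
Constraint 3 (Y + Z = V) on D(Y)={2,3,5,8} D(Z)={1,4,5,7} D(V)={1,2,3}: Y {2,3,5,8}->{2}; Z {1,4,5,7}->{1}; V {1,2,3}->{3}
Constraint 4 (V + U = Z) on D(V)={3} D(U)={2,6,7,8} D(Z)={1}: V {3}->{}; U {2,6,7,8}->{}; Z {1}->{}
So after all 4 constraints: D(U) = {}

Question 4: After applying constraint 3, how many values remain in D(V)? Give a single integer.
Constraint 1 (Z != Y) on D(Z)={1,2,4,5,7} D(Y)={2,3,5,8}: no change
Constraint 2 (Z + V = U) on D(Z)={1,2,4,5,7} D(V)={1,2,3} D(U)={2,6,7,8}: Z {1,2,4,5,7}->{1,4,5,7}
Constraint 3 (Y + Z = V) on D(Y)={2,3,5,8} D(Z)={1,4,5,7} D(V)={1,2,3}: Y {2,3,5,8}->{2}; Z {1,4,5,7}->{1}; V {1,2,3}->{3}
So after constraint 3: D(V)={3}, size = 1

Answer: 1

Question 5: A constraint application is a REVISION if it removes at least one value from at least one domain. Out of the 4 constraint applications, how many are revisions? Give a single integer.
Constraint 1 (Z != Y) on D(Z)={1,2,4,5,7} D(Y)={2,3,5,8}: no change => not a revision
Constraint 2 (Z + V = U) on D(Z)={1,2,4,5,7} D(V)={1,2,3} D(U)={2,6,7,8}: Z {1,2,4,5,7}->{1,4,5,7} => REVISION
Constraint 3 (Y + Z = V) on D(Y)={2,3,5,8} D(Z)={1,4,5,7} D(V)={1,2,3}: Y {2,3,5,8}->{2}; Z {1,4,5,7}->{1}; V {1,2,3}->{3} => REVISION
Constraint 4 (V + U = Z) on D(V)={3} D(U)={2,6,7,8} D(Z)={1}: V {3}->{}; U {2,6,7,8}->{}; Z {1}->{} => REVISION
Total revisions = 3

Answer: 3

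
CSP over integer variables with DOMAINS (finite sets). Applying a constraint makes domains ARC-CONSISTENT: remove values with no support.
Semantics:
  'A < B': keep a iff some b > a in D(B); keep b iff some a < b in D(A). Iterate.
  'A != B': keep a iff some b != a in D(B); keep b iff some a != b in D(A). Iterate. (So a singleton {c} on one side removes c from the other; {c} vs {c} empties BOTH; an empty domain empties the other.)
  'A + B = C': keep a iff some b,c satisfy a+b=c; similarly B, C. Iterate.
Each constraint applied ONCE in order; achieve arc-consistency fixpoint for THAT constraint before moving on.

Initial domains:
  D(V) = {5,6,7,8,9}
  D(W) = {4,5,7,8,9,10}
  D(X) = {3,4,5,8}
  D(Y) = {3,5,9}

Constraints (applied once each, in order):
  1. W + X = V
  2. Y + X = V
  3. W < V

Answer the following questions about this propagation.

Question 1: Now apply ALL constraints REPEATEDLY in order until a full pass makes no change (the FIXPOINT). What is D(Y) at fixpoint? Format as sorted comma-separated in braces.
pass 0 (initial): D(Y)={3,5,9}
pass 1: V {5,6,7,8,9}->{7,8,9}; W {4,5,7,8,9,10}->{4,5}; X {3,4,5,8}->{3,4,5}; Y {3,5,9}->{3,5}
pass 2: no change
Fixpoint after 2 passes: D(Y) = {3,5}

Answer: {3,5}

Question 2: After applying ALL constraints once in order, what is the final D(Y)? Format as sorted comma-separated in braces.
Answer: {3,5}

Derivation:
Constraint 1 (W + X = V) on D(W)={4,5,7,8,9,10} D(X)={3,4,5,8} D(V)={5,6,7,8,9}: W {4,5,7,8,9,10}->{4,5}; X {3,4,5,8}->{3,4,5}; V {5,6,7,8,9}->{7,8,9}
Constraint 2 (Y + X = V) on D(Y)={3,5,9} D(X)={3,4,5} D(V)={7,8,9}: Y {3,5,9}->{3,5}
Constraint 3 (W < V) on D(W)={4,5} D(V)={7,8,9}: no change
So after all 3 constraints: D(Y) = {3,5}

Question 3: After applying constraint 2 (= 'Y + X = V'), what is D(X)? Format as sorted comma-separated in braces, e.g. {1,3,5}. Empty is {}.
Answer: {3,4,5}

Derivation:
Constraint 1 (W + X = V) on D(W)={4,5,7,8,9,10} D(X)={3,4,5,8} D(V)={5,6,7,8,9}: W {4,5,7,8,9,10}->{4,5}; X {3,4,5,8}->{3,4,5}; V {5,6,7,8,9}->{7,8,9}
Constraint 2 (Y + X = V) on D(Y)={3,5,9} D(X)={3,4,5} D(V)={7,8,9}: Y {3,5,9}->{3,5}
So after constraint 2: D(X) = {3,4,5}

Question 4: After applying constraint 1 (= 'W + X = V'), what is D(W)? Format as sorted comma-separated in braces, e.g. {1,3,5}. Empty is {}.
Constraint 1 (W + X = V) on D(W)={4,5,7,8,9,10} D(X)={3,4,5,8} D(V)={5,6,7,8,9}: W {4,5,7,8,9,10}->{4,5}; X {3,4,5,8}->{3,4,5}; V {5,6,7,8,9}->{7,8,9}
So after constraint 1: D(W) = {4,5}

Answer: {4,5}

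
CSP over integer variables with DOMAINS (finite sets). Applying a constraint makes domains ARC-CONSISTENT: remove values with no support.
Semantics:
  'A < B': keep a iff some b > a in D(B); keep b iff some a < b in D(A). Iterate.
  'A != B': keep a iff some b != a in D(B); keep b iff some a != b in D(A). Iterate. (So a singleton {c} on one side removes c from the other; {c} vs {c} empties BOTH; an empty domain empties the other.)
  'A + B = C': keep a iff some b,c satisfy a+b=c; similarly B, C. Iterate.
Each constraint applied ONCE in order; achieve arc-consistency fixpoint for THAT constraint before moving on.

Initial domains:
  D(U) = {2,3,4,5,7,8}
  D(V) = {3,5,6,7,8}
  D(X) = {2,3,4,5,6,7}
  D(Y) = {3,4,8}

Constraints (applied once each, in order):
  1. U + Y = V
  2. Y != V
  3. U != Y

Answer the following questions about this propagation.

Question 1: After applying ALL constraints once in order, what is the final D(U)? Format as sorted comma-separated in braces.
Answer: {2,3,4,5}

Derivation:
Constraint 1 (U + Y = V) on D(U)={2,3,4,5,7,8} D(Y)={3,4,8} D(V)={3,5,6,7,8}: U {2,3,4,5,7,8}->{2,3,4,5}; Y {3,4,8}->{3,4}; V {3,5,6,7,8}->{5,6,7,8}
Constraint 2 (Y != V) on D(Y)={3,4} D(V)={5,6,7,8}: no change
Constraint 3 (U != Y) on D(U)={2,3,4,5} D(Y)={3,4}: no change
So after all 3 constraints: D(U) = {2,3,4,5}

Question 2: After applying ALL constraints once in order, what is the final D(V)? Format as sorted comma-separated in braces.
Answer: {5,6,7,8}

Derivation:
Constraint 1 (U + Y = V) on D(U)={2,3,4,5,7,8} D(Y)={3,4,8} D(V)={3,5,6,7,8}: U {2,3,4,5,7,8}->{2,3,4,5}; Y {3,4,8}->{3,4}; V {3,5,6,7,8}->{5,6,7,8}
Constraint 2 (Y != V) on D(Y)={3,4} D(V)={5,6,7,8}: no change
Constraint 3 (U != Y) on D(U)={2,3,4,5} D(Y)={3,4}: no change
So after all 3 constraints: D(V) = {5,6,7,8}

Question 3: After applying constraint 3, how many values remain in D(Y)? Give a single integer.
Answer: 2

Derivation:
Constraint 1 (U + Y = V) on D(U)={2,3,4,5,7,8} D(Y)={3,4,8} D(V)={3,5,6,7,8}: U {2,3,4,5,7,8}->{2,3,4,5}; Y {3,4,8}->{3,4}; V {3,5,6,7,8}->{5,6,7,8}
Constraint 2 (Y != V) on D(Y)={3,4} D(V)={5,6,7,8}: no change
Constraint 3 (U != Y) on D(U)={2,3,4,5} D(Y)={3,4}: no change
So after constraint 3: D(Y)={3,4}, size = 2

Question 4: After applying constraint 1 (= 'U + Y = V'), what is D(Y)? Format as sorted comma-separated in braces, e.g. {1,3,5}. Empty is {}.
Constraint 1 (U + Y = V) on D(U)={2,3,4,5,7,8} D(Y)={3,4,8} D(V)={3,5,6,7,8}: U {2,3,4,5,7,8}->{2,3,4,5}; Y {3,4,8}->{3,4}; V {3,5,6,7,8}->{5,6,7,8}
So after constraint 1: D(Y) = {3,4}

Answer: {3,4}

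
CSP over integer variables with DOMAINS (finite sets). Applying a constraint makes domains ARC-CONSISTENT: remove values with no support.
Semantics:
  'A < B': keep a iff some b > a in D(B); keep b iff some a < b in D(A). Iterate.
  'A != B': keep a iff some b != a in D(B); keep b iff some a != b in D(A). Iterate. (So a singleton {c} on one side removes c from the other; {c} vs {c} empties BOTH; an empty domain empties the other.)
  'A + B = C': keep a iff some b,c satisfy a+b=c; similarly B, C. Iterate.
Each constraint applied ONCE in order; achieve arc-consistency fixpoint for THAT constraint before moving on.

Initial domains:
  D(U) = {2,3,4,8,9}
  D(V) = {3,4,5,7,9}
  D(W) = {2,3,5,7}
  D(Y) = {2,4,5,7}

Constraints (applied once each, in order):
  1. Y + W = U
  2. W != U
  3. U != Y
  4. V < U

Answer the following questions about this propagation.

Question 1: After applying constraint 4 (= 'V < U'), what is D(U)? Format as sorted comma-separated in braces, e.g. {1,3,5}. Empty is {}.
Answer: {4,8,9}

Derivation:
Constraint 1 (Y + W = U) on D(Y)={2,4,5,7} D(W)={2,3,5,7} D(U)={2,3,4,8,9}: U {2,3,4,8,9}->{4,8,9}
Constraint 2 (W != U) on D(W)={2,3,5,7} D(U)={4,8,9}: no change
Constraint 3 (U != Y) on D(U)={4,8,9} D(Y)={2,4,5,7}: no change
Constraint 4 (V < U) on D(V)={3,4,5,7,9} D(U)={4,8,9}: V {3,4,5,7,9}->{3,4,5,7}
So after constraint 4: D(U) = {4,8,9}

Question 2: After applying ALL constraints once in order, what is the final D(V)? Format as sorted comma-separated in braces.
Answer: {3,4,5,7}

Derivation:
Constraint 1 (Y + W = U) on D(Y)={2,4,5,7} D(W)={2,3,5,7} D(U)={2,3,4,8,9}: U {2,3,4,8,9}->{4,8,9}
Constraint 2 (W != U) on D(W)={2,3,5,7} D(U)={4,8,9}: no change
Constraint 3 (U != Y) on D(U)={4,8,9} D(Y)={2,4,5,7}: no change
Constraint 4 (V < U) on D(V)={3,4,5,7,9} D(U)={4,8,9}: V {3,4,5,7,9}->{3,4,5,7}
So after all 4 constraints: D(V) = {3,4,5,7}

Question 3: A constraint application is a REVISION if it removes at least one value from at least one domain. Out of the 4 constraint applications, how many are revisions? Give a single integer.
Answer: 2

Derivation:
Constraint 1 (Y + W = U) on D(Y)={2,4,5,7} D(W)={2,3,5,7} D(U)={2,3,4,8,9}: U {2,3,4,8,9}->{4,8,9} => REVISION
Constraint 2 (W != U) on D(W)={2,3,5,7} D(U)={4,8,9}: no change => not a revision
Constraint 3 (U != Y) on D(U)={4,8,9} D(Y)={2,4,5,7}: no change => not a revision
Constraint 4 (V < U) on D(V)={3,4,5,7,9} D(U)={4,8,9}: V {3,4,5,7,9}->{3,4,5,7} => REVISION
Total revisions = 2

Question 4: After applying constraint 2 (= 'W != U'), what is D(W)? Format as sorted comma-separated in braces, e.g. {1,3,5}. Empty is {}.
Constraint 1 (Y + W = U) on D(Y)={2,4,5,7} D(W)={2,3,5,7} D(U)={2,3,4,8,9}: U {2,3,4,8,9}->{4,8,9}
Constraint 2 (W != U) on D(W)={2,3,5,7} D(U)={4,8,9}: no change
So after constraint 2: D(W) = {2,3,5,7}

Answer: {2,3,5,7}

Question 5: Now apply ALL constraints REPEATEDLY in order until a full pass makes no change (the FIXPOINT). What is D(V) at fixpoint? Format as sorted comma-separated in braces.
pass 0 (initial): D(V)={3,4,5,7,9}
pass 1: U {2,3,4,8,9}->{4,8,9}; V {3,4,5,7,9}->{3,4,5,7}
pass 2: no change
Fixpoint after 2 passes: D(V) = {3,4,5,7}

Answer: {3,4,5,7}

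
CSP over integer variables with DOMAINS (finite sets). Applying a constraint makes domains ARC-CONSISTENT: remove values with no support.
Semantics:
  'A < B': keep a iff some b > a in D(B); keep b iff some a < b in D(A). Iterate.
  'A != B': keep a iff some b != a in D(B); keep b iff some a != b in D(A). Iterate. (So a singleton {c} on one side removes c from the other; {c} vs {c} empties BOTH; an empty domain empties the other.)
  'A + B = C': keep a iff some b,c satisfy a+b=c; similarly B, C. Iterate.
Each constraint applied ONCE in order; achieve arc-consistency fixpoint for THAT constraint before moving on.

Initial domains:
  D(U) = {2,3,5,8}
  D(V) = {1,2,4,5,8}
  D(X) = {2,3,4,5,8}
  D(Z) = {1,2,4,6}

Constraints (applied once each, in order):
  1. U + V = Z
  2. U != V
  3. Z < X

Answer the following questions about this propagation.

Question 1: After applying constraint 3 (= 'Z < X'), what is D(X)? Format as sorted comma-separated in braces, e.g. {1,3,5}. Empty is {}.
Answer: {5,8}

Derivation:
Constraint 1 (U + V = Z) on D(U)={2,3,5,8} D(V)={1,2,4,5,8} D(Z)={1,2,4,6}: U {2,3,5,8}->{2,3,5}; V {1,2,4,5,8}->{1,2,4}; Z {1,2,4,6}->{4,6}
Constraint 2 (U != V) on D(U)={2,3,5} D(V)={1,2,4}: no change
Constraint 3 (Z < X) on D(Z)={4,6} D(X)={2,3,4,5,8}: X {2,3,4,5,8}->{5,8}
So after constraint 3: D(X) = {5,8}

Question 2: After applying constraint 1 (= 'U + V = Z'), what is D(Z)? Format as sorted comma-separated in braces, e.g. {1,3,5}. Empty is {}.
Answer: {4,6}

Derivation:
Constraint 1 (U + V = Z) on D(U)={2,3,5,8} D(V)={1,2,4,5,8} D(Z)={1,2,4,6}: U {2,3,5,8}->{2,3,5}; V {1,2,4,5,8}->{1,2,4}; Z {1,2,4,6}->{4,6}
So after constraint 1: D(Z) = {4,6}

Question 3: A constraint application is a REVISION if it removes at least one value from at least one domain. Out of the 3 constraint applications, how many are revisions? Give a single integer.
Constraint 1 (U + V = Z) on D(U)={2,3,5,8} D(V)={1,2,4,5,8} D(Z)={1,2,4,6}: U {2,3,5,8}->{2,3,5}; V {1,2,4,5,8}->{1,2,4}; Z {1,2,4,6}->{4,6} => REVISION
Constraint 2 (U != V) on D(U)={2,3,5} D(V)={1,2,4}: no change => not a revision
Constraint 3 (Z < X) on D(Z)={4,6} D(X)={2,3,4,5,8}: X {2,3,4,5,8}->{5,8} => REVISION
Total revisions = 2

Answer: 2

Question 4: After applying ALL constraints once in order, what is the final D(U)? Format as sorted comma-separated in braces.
Constraint 1 (U + V = Z) on D(U)={2,3,5,8} D(V)={1,2,4,5,8} D(Z)={1,2,4,6}: U {2,3,5,8}->{2,3,5}; V {1,2,4,5,8}->{1,2,4}; Z {1,2,4,6}->{4,6}
Constraint 2 (U != V) on D(U)={2,3,5} D(V)={1,2,4}: no change
Constraint 3 (Z < X) on D(Z)={4,6} D(X)={2,3,4,5,8}: X {2,3,4,5,8}->{5,8}
So after all 3 constraints: D(U) = {2,3,5}

Answer: {2,3,5}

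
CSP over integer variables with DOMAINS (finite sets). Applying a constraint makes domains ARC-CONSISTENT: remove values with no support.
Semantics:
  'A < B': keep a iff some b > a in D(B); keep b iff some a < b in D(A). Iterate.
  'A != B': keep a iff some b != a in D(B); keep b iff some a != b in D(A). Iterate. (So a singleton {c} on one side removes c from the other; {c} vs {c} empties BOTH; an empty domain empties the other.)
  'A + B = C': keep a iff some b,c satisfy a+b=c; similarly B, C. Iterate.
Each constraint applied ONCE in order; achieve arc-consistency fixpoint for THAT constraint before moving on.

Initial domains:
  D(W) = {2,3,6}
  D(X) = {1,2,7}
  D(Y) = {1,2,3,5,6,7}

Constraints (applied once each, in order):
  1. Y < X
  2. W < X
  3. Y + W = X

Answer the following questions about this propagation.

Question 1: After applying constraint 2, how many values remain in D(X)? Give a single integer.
Constraint 1 (Y < X) on D(Y)={1,2,3,5,6,7} D(X)={1,2,7}: Y {1,2,3,5,6,7}->{1,2,3,5,6}; X {1,2,7}->{2,7}
Constraint 2 (W < X) on D(W)={2,3,6} D(X)={2,7}: X {2,7}->{7}
So after constraint 2: D(X)={7}, size = 1

Answer: 1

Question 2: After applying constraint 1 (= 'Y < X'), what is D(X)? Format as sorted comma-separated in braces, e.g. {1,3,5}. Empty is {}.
Answer: {2,7}

Derivation:
Constraint 1 (Y < X) on D(Y)={1,2,3,5,6,7} D(X)={1,2,7}: Y {1,2,3,5,6,7}->{1,2,3,5,6}; X {1,2,7}->{2,7}
So after constraint 1: D(X) = {2,7}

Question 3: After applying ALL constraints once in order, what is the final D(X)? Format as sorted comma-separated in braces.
Answer: {7}

Derivation:
Constraint 1 (Y < X) on D(Y)={1,2,3,5,6,7} D(X)={1,2,7}: Y {1,2,3,5,6,7}->{1,2,3,5,6}; X {1,2,7}->{2,7}
Constraint 2 (W < X) on D(W)={2,3,6} D(X)={2,7}: X {2,7}->{7}
Constraint 3 (Y + W = X) on D(Y)={1,2,3,5,6} D(W)={2,3,6} D(X)={7}: Y {1,2,3,5,6}->{1,5}; W {2,3,6}->{2,6}
So after all 3 constraints: D(X) = {7}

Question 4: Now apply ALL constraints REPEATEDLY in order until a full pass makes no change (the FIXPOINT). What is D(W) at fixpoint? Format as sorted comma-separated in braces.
Answer: {2,6}

Derivation:
pass 0 (initial): D(W)={2,3,6}
pass 1: W {2,3,6}->{2,6}; X {1,2,7}->{7}; Y {1,2,3,5,6,7}->{1,5}
pass 2: no change
Fixpoint after 2 passes: D(W) = {2,6}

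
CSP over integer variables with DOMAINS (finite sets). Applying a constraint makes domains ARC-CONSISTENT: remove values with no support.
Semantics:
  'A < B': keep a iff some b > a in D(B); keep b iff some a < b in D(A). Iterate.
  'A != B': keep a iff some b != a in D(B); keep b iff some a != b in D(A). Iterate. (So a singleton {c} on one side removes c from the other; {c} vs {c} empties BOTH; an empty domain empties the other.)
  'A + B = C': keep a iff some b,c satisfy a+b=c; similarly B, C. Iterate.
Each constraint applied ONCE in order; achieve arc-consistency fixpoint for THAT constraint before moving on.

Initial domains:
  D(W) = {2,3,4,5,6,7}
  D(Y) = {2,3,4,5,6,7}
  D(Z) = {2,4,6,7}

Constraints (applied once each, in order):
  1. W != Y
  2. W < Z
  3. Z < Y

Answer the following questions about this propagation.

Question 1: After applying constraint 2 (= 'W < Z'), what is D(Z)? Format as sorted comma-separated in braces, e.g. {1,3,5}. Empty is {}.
Answer: {4,6,7}

Derivation:
Constraint 1 (W != Y) on D(W)={2,3,4,5,6,7} D(Y)={2,3,4,5,6,7}: no change
Constraint 2 (W < Z) on D(W)={2,3,4,5,6,7} D(Z)={2,4,6,7}: W {2,3,4,5,6,7}->{2,3,4,5,6}; Z {2,4,6,7}->{4,6,7}
So after constraint 2: D(Z) = {4,6,7}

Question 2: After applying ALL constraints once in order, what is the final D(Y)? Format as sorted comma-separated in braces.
Constraint 1 (W != Y) on D(W)={2,3,4,5,6,7} D(Y)={2,3,4,5,6,7}: no change
Constraint 2 (W < Z) on D(W)={2,3,4,5,6,7} D(Z)={2,4,6,7}: W {2,3,4,5,6,7}->{2,3,4,5,6}; Z {2,4,6,7}->{4,6,7}
Constraint 3 (Z < Y) on D(Z)={4,6,7} D(Y)={2,3,4,5,6,7}: Z {4,6,7}->{4,6}; Y {2,3,4,5,6,7}->{5,6,7}
So after all 3 constraints: D(Y) = {5,6,7}

Answer: {5,6,7}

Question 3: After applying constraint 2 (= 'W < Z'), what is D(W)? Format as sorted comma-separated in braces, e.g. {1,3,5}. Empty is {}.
Constraint 1 (W != Y) on D(W)={2,3,4,5,6,7} D(Y)={2,3,4,5,6,7}: no change
Constraint 2 (W < Z) on D(W)={2,3,4,5,6,7} D(Z)={2,4,6,7}: W {2,3,4,5,6,7}->{2,3,4,5,6}; Z {2,4,6,7}->{4,6,7}
So after constraint 2: D(W) = {2,3,4,5,6}

Answer: {2,3,4,5,6}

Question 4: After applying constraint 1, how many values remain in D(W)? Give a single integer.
Answer: 6

Derivation:
Constraint 1 (W != Y) on D(W)={2,3,4,5,6,7} D(Y)={2,3,4,5,6,7}: no change
So after constraint 1: D(W)={2,3,4,5,6,7}, size = 6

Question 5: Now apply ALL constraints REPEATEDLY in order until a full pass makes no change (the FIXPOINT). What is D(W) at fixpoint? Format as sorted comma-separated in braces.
Answer: {2,3,4,5}

Derivation:
pass 0 (initial): D(W)={2,3,4,5,6,7}
pass 1: W {2,3,4,5,6,7}->{2,3,4,5,6}; Y {2,3,4,5,6,7}->{5,6,7}; Z {2,4,6,7}->{4,6}
pass 2: W {2,3,4,5,6}->{2,3,4,5}
pass 3: no change
Fixpoint after 3 passes: D(W) = {2,3,4,5}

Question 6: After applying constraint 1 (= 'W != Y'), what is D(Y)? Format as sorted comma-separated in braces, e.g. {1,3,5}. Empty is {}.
Constraint 1 (W != Y) on D(W)={2,3,4,5,6,7} D(Y)={2,3,4,5,6,7}: no change
So after constraint 1: D(Y) = {2,3,4,5,6,7}

Answer: {2,3,4,5,6,7}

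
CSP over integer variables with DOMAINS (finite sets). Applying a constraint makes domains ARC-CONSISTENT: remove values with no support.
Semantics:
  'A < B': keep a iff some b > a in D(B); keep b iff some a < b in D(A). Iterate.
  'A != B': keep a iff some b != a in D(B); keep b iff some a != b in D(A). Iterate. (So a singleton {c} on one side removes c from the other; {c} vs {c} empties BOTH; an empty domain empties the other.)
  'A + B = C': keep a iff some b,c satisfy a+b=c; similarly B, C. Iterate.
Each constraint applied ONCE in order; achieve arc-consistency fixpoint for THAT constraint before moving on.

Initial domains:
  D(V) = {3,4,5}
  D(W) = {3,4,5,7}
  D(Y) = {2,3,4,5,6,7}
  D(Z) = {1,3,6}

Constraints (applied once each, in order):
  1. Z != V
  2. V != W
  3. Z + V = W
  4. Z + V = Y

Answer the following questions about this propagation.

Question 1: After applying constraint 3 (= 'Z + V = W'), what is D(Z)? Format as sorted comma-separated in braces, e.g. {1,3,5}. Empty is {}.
Constraint 1 (Z != V) on D(Z)={1,3,6} D(V)={3,4,5}: no change
Constraint 2 (V != W) on D(V)={3,4,5} D(W)={3,4,5,7}: no change
Constraint 3 (Z + V = W) on D(Z)={1,3,6} D(V)={3,4,5} D(W)={3,4,5,7}: Z {1,3,6}->{1,3}; V {3,4,5}->{3,4}; W {3,4,5,7}->{4,5,7}
So after constraint 3: D(Z) = {1,3}

Answer: {1,3}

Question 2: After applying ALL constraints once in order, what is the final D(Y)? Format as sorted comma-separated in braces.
Constraint 1 (Z != V) on D(Z)={1,3,6} D(V)={3,4,5}: no change
Constraint 2 (V != W) on D(V)={3,4,5} D(W)={3,4,5,7}: no change
Constraint 3 (Z + V = W) on D(Z)={1,3,6} D(V)={3,4,5} D(W)={3,4,5,7}: Z {1,3,6}->{1,3}; V {3,4,5}->{3,4}; W {3,4,5,7}->{4,5,7}
Constraint 4 (Z + V = Y) on D(Z)={1,3} D(V)={3,4} D(Y)={2,3,4,5,6,7}: Y {2,3,4,5,6,7}->{4,5,6,7}
So after all 4 constraints: D(Y) = {4,5,6,7}

Answer: {4,5,6,7}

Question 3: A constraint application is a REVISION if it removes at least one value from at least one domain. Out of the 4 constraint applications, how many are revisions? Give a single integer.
Answer: 2

Derivation:
Constraint 1 (Z != V) on D(Z)={1,3,6} D(V)={3,4,5}: no change => not a revision
Constraint 2 (V != W) on D(V)={3,4,5} D(W)={3,4,5,7}: no change => not a revision
Constraint 3 (Z + V = W) on D(Z)={1,3,6} D(V)={3,4,5} D(W)={3,4,5,7}: Z {1,3,6}->{1,3}; V {3,4,5}->{3,4}; W {3,4,5,7}->{4,5,7} => REVISION
Constraint 4 (Z + V = Y) on D(Z)={1,3} D(V)={3,4} D(Y)={2,3,4,5,6,7}: Y {2,3,4,5,6,7}->{4,5,6,7} => REVISION
Total revisions = 2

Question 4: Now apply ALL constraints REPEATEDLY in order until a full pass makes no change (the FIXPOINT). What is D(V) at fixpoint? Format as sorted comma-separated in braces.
pass 0 (initial): D(V)={3,4,5}
pass 1: V {3,4,5}->{3,4}; W {3,4,5,7}->{4,5,7}; Y {2,3,4,5,6,7}->{4,5,6,7}; Z {1,3,6}->{1,3}
pass 2: no change
Fixpoint after 2 passes: D(V) = {3,4}

Answer: {3,4}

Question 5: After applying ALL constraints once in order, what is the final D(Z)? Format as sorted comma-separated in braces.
Constraint 1 (Z != V) on D(Z)={1,3,6} D(V)={3,4,5}: no change
Constraint 2 (V != W) on D(V)={3,4,5} D(W)={3,4,5,7}: no change
Constraint 3 (Z + V = W) on D(Z)={1,3,6} D(V)={3,4,5} D(W)={3,4,5,7}: Z {1,3,6}->{1,3}; V {3,4,5}->{3,4}; W {3,4,5,7}->{4,5,7}
Constraint 4 (Z + V = Y) on D(Z)={1,3} D(V)={3,4} D(Y)={2,3,4,5,6,7}: Y {2,3,4,5,6,7}->{4,5,6,7}
So after all 4 constraints: D(Z) = {1,3}

Answer: {1,3}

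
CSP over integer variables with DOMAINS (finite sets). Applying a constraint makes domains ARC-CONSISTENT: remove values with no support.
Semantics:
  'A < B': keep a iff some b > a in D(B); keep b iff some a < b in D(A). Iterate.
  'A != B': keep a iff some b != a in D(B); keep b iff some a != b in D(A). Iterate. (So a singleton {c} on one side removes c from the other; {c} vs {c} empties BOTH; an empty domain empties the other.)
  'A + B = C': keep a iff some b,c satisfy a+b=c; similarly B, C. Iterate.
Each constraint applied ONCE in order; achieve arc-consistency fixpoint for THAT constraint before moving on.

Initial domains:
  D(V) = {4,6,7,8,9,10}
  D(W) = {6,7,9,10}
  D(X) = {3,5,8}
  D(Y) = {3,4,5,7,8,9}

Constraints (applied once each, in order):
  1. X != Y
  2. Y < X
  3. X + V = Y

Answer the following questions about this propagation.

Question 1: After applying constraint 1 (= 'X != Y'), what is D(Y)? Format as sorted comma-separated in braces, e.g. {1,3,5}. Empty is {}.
Answer: {3,4,5,7,8,9}

Derivation:
Constraint 1 (X != Y) on D(X)={3,5,8} D(Y)={3,4,5,7,8,9}: no change
So after constraint 1: D(Y) = {3,4,5,7,8,9}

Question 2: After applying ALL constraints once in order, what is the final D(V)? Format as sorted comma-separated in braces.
Answer: {}

Derivation:
Constraint 1 (X != Y) on D(X)={3,5,8} D(Y)={3,4,5,7,8,9}: no change
Constraint 2 (Y < X) on D(Y)={3,4,5,7,8,9} D(X)={3,5,8}: Y {3,4,5,7,8,9}->{3,4,5,7}; X {3,5,8}->{5,8}
Constraint 3 (X + V = Y) on D(X)={5,8} D(V)={4,6,7,8,9,10} D(Y)={3,4,5,7}: X {5,8}->{}; V {4,6,7,8,9,10}->{}; Y {3,4,5,7}->{}
So after all 3 constraints: D(V) = {}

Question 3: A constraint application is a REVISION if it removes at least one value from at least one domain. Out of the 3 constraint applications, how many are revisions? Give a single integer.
Constraint 1 (X != Y) on D(X)={3,5,8} D(Y)={3,4,5,7,8,9}: no change => not a revision
Constraint 2 (Y < X) on D(Y)={3,4,5,7,8,9} D(X)={3,5,8}: Y {3,4,5,7,8,9}->{3,4,5,7}; X {3,5,8}->{5,8} => REVISION
Constraint 3 (X + V = Y) on D(X)={5,8} D(V)={4,6,7,8,9,10} D(Y)={3,4,5,7}: X {5,8}->{}; V {4,6,7,8,9,10}->{}; Y {3,4,5,7}->{} => REVISION
Total revisions = 2

Answer: 2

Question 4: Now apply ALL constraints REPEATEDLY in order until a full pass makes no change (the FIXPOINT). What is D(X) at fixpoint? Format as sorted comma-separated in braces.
Answer: {}

Derivation:
pass 0 (initial): D(X)={3,5,8}
pass 1: V {4,6,7,8,9,10}->{}; X {3,5,8}->{}; Y {3,4,5,7,8,9}->{}
pass 2: no change
Fixpoint after 2 passes: D(X) = {}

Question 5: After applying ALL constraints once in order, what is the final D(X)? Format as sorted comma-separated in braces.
Answer: {}

Derivation:
Constraint 1 (X != Y) on D(X)={3,5,8} D(Y)={3,4,5,7,8,9}: no change
Constraint 2 (Y < X) on D(Y)={3,4,5,7,8,9} D(X)={3,5,8}: Y {3,4,5,7,8,9}->{3,4,5,7}; X {3,5,8}->{5,8}
Constraint 3 (X + V = Y) on D(X)={5,8} D(V)={4,6,7,8,9,10} D(Y)={3,4,5,7}: X {5,8}->{}; V {4,6,7,8,9,10}->{}; Y {3,4,5,7}->{}
So after all 3 constraints: D(X) = {}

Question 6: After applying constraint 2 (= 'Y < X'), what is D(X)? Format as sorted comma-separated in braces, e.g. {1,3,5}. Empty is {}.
Constraint 1 (X != Y) on D(X)={3,5,8} D(Y)={3,4,5,7,8,9}: no change
Constraint 2 (Y < X) on D(Y)={3,4,5,7,8,9} D(X)={3,5,8}: Y {3,4,5,7,8,9}->{3,4,5,7}; X {3,5,8}->{5,8}
So after constraint 2: D(X) = {5,8}

Answer: {5,8}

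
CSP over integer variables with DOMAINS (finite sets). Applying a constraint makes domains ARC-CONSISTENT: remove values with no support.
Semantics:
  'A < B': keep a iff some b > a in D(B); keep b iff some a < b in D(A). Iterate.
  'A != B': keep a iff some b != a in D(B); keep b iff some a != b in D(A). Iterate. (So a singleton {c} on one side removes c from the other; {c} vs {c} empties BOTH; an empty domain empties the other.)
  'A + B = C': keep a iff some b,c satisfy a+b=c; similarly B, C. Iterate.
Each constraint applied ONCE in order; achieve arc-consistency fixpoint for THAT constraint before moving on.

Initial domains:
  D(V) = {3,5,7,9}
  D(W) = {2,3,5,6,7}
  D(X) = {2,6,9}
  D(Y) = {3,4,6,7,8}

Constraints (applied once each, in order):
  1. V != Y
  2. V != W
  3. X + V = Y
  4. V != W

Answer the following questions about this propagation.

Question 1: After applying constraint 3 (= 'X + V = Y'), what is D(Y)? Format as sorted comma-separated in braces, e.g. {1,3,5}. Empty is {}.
Constraint 1 (V != Y) on D(V)={3,5,7,9} D(Y)={3,4,6,7,8}: no change
Constraint 2 (V != W) on D(V)={3,5,7,9} D(W)={2,3,5,6,7}: no change
Constraint 3 (X + V = Y) on D(X)={2,6,9} D(V)={3,5,7,9} D(Y)={3,4,6,7,8}: X {2,6,9}->{2}; V {3,5,7,9}->{5}; Y {3,4,6,7,8}->{7}
So after constraint 3: D(Y) = {7}

Answer: {7}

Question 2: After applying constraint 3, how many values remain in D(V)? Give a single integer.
Constraint 1 (V != Y) on D(V)={3,5,7,9} D(Y)={3,4,6,7,8}: no change
Constraint 2 (V != W) on D(V)={3,5,7,9} D(W)={2,3,5,6,7}: no change
Constraint 3 (X + V = Y) on D(X)={2,6,9} D(V)={3,5,7,9} D(Y)={3,4,6,7,8}: X {2,6,9}->{2}; V {3,5,7,9}->{5}; Y {3,4,6,7,8}->{7}
So after constraint 3: D(V)={5}, size = 1

Answer: 1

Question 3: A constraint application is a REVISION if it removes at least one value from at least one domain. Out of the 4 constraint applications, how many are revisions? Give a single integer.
Answer: 2

Derivation:
Constraint 1 (V != Y) on D(V)={3,5,7,9} D(Y)={3,4,6,7,8}: no change => not a revision
Constraint 2 (V != W) on D(V)={3,5,7,9} D(W)={2,3,5,6,7}: no change => not a revision
Constraint 3 (X + V = Y) on D(X)={2,6,9} D(V)={3,5,7,9} D(Y)={3,4,6,7,8}: X {2,6,9}->{2}; V {3,5,7,9}->{5}; Y {3,4,6,7,8}->{7} => REVISION
Constraint 4 (V != W) on D(V)={5} D(W)={2,3,5,6,7}: W {2,3,5,6,7}->{2,3,6,7} => REVISION
Total revisions = 2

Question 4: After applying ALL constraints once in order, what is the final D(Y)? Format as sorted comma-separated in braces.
Constraint 1 (V != Y) on D(V)={3,5,7,9} D(Y)={3,4,6,7,8}: no change
Constraint 2 (V != W) on D(V)={3,5,7,9} D(W)={2,3,5,6,7}: no change
Constraint 3 (X + V = Y) on D(X)={2,6,9} D(V)={3,5,7,9} D(Y)={3,4,6,7,8}: X {2,6,9}->{2}; V {3,5,7,9}->{5}; Y {3,4,6,7,8}->{7}
Constraint 4 (V != W) on D(V)={5} D(W)={2,3,5,6,7}: W {2,3,5,6,7}->{2,3,6,7}
So after all 4 constraints: D(Y) = {7}

Answer: {7}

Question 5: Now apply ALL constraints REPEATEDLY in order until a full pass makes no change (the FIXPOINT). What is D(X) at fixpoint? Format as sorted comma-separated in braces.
Answer: {2}

Derivation:
pass 0 (initial): D(X)={2,6,9}
pass 1: V {3,5,7,9}->{5}; W {2,3,5,6,7}->{2,3,6,7}; X {2,6,9}->{2}; Y {3,4,6,7,8}->{7}
pass 2: no change
Fixpoint after 2 passes: D(X) = {2}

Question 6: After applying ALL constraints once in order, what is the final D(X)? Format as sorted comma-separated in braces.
Answer: {2}

Derivation:
Constraint 1 (V != Y) on D(V)={3,5,7,9} D(Y)={3,4,6,7,8}: no change
Constraint 2 (V != W) on D(V)={3,5,7,9} D(W)={2,3,5,6,7}: no change
Constraint 3 (X + V = Y) on D(X)={2,6,9} D(V)={3,5,7,9} D(Y)={3,4,6,7,8}: X {2,6,9}->{2}; V {3,5,7,9}->{5}; Y {3,4,6,7,8}->{7}
Constraint 4 (V != W) on D(V)={5} D(W)={2,3,5,6,7}: W {2,3,5,6,7}->{2,3,6,7}
So after all 4 constraints: D(X) = {2}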